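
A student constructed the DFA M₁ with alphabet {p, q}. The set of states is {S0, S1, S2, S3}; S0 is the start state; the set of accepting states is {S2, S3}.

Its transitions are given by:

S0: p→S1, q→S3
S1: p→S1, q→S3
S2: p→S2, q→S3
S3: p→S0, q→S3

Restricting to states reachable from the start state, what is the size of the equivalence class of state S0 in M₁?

2

Reachable states from the start: {S0,S1,S3}. Unreachable: {S2} — drop them.
Start with accepting vs non-accepting: {S3} | {S0,S1}.
Stable partition: {S3} | {S0,S1} — 2 equivalence classes.
State S0 belongs to the block {S0,S1}, which has 2 states.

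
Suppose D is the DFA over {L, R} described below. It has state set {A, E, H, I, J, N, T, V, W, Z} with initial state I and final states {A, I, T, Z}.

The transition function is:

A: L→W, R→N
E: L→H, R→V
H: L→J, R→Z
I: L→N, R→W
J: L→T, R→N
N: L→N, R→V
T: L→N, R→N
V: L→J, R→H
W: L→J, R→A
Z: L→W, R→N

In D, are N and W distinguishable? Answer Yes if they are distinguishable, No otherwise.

Yes

States {E} cannot be reached from the start state, so discard them.
Initial partition by acceptance: {A,I,T,Z} | {H,J,N,V,W}.
Refine {H,J,N,V,W} on symbol L: members go to different blocks, giving {H,N,V,W} and {J}.
Split {H,N,V,W} by δ(·,L) → {H,V,W} and {N}.
Refine {A,I,T,Z} on symbol L: members go to different blocks, giving {A,Z} and {I,T}.
Split {H,V,W} by δ(·,R) → {H,W} and {V}.
Refine {I,T} on symbol R: members go to different blocks, giving {T} and {I}.
No further refinement is possible. Final partition (7 blocks): {A,Z} | {H,W} | {J} | {N} | {T} | {V} | {I}.
N and W end up in different blocks, so they are distinguishable. For instance, the string 'R' is accepted from only W.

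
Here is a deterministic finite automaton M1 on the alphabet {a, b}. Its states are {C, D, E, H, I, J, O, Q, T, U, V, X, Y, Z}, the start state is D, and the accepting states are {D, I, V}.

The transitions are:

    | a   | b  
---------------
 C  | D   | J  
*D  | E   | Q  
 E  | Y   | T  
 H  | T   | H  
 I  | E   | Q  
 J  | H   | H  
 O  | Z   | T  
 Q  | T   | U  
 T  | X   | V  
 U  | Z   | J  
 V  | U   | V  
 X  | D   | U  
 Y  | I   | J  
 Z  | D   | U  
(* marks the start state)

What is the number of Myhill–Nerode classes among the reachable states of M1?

States {C,O} cannot be reached from the start state, so discard them.
P0 = {D,I,V} | {E,H,J,Q,T,U,X,Y,Z}.
Split {D,I,V} by δ(·,b) → {D,I} and {V}.
On input a, block {E,H,J,Q,T,U,X,Y,Z} splits into {E,H,J,Q,T,U} and {X,Y,Z}.
Refine {E,H,J,Q,T,U} on symbol a: members go to different blocks, giving {H,J,Q} and {E,T,U}.
Refine {H,J,Q} on symbol a: members go to different blocks, giving {H,Q} and {J}.
Refine {H,Q} on symbol b: members go to different blocks, giving {Q} and {H}.
On input b, block {X,Y,Z} splits into {X,Z} and {Y}.
Split {E,T,U} by δ(·,a) → {T,U} and {E}.
On input b, block {T,U} splits into {T} and {U}.
The partition is now stable with 10 blocks: {D,I} | {Q} | {V} | {X,Z} | {T} | {J} | {H} | {Y} | {E} | {U}.

10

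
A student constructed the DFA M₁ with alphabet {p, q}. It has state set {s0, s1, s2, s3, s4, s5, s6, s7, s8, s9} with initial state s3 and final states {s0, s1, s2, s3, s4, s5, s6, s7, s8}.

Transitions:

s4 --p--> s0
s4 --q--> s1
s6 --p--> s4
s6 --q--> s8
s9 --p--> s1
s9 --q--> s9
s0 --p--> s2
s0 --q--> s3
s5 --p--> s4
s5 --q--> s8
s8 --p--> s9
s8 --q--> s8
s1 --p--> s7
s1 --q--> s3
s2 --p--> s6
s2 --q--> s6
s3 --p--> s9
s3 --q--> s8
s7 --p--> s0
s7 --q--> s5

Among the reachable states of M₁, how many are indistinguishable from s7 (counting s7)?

Every state is reachable, so we keep all 10.
Initial partition by acceptance: {s0,s1,s2,s3,s4,s5,s6,s7,s8} | {s9}.
On input p, block {s0,s1,s2,s3,s4,s5,s6,s7,s8} splits into {s0,s1,s2,s4,s5,s6,s7} and {s3,s8}.
Refine {s0,s1,s2,s4,s5,s6,s7} on symbol q: members go to different blocks, giving {s0,s1,s5,s6} and {s2,s4,s7}.
The partition is now stable with 4 blocks: {s0,s1,s5,s6} | {s9} | {s3,s8} | {s2,s4,s7}.
State s7 belongs to the block {s2,s4,s7}, which has 3 states.

3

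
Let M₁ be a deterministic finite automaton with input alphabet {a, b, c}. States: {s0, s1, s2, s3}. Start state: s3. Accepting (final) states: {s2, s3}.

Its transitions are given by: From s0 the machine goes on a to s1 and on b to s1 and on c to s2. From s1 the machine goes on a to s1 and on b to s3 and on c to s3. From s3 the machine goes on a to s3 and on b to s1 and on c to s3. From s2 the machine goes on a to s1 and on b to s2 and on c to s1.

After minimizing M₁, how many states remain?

2

Reachable states from the start: {s1,s3}. Unreachable: {s0,s2} — drop them.
P0 = {s3} | {s1}.
Stable partition: {s3} | {s1} — 2 equivalence classes.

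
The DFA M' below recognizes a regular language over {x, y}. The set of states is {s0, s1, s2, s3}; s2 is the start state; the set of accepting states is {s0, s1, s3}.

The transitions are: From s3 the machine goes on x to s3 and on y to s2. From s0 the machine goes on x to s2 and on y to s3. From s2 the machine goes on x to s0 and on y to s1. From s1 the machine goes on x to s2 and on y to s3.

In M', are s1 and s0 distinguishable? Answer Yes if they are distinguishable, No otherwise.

No

Initial partition by acceptance: {s0,s1,s3} | {s2}.
Refine {s0,s1,s3} on symbol x: members go to different blocks, giving {s0,s1} and {s3}.
Stable partition: {s0,s1} | {s2} | {s3} — 3 equivalence classes.
s1 and s0 lie in the same block of the stable partition, so they are equivalent — no string distinguishes them.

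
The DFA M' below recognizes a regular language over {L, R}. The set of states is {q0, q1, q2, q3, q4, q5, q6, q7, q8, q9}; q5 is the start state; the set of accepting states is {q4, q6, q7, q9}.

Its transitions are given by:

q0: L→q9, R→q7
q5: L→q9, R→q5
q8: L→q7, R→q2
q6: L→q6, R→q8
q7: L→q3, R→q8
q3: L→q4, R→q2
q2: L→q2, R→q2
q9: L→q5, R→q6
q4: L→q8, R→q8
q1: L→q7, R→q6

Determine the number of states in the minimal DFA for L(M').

6

States {q0,q1} cannot be reached from the start state, so discard them.
Start with accepting vs non-accepting: {q4,q6,q7,q9} | {q2,q3,q5,q8}.
Refine {q4,q6,q7,q9} on symbol L: members go to different blocks, giving {q4,q7,q9} and {q6}.
On input R, block {q4,q7,q9} splits into {q4,q7} and {q9}.
Refine {q2,q3,q5,q8} on symbol L: members go to different blocks, giving {q3,q8} and {q2} and {q5}.
The partition is now stable with 6 blocks: {q4,q7} | {q3,q8} | {q6} | {q9} | {q2} | {q5}.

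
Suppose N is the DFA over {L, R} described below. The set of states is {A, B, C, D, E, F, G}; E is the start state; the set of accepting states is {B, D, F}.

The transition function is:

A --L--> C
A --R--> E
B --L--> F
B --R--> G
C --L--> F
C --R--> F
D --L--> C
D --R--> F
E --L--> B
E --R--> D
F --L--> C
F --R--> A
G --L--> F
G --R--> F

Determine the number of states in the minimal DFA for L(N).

6

All states are reachable from the start state.
Initial partition by acceptance: {B,D,F} | {A,C,E,G}.
Refine {B,D,F} on symbol L: members go to different blocks, giving {D,F} and {B}.
On input R, block {D,F} splits into {D} and {F}.
Refine {A,C,E,G} on symbol L: members go to different blocks, giving {C,G} and {A} and {E}.
Stable partition: {D} | {C,G} | {B} | {F} | {A} | {E} — 6 equivalence classes.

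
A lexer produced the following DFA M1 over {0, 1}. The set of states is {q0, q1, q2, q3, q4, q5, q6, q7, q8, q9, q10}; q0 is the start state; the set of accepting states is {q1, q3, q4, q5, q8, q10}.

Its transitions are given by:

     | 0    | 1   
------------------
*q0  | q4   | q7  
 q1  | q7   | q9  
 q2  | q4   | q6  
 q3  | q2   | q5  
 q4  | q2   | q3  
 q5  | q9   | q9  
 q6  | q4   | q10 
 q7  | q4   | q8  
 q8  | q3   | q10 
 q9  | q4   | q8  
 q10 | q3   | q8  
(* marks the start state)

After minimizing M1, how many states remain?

States {q1} cannot be reached from the start state, so discard them.
Start with accepting vs non-accepting: {q3,q4,q5,q8,q10} | {q0,q2,q6,q7,q9}.
Refine {q3,q4,q5,q8,q10} on symbol 0: members go to different blocks, giving {q3,q4,q5} and {q8,q10}.
Refine {q3,q4,q5} on symbol 1: members go to different blocks, giving {q3,q4} and {q5}.
Refine {q3,q4} on symbol 1: members go to different blocks, giving {q3} and {q4}.
On input 1, block {q0,q2,q6,q7,q9} splits into {q6,q7,q9} and {q0,q2}.
The partition is now stable with 6 blocks: {q3} | {q6,q7,q9} | {q8,q10} | {q5} | {q4} | {q0,q2}.

6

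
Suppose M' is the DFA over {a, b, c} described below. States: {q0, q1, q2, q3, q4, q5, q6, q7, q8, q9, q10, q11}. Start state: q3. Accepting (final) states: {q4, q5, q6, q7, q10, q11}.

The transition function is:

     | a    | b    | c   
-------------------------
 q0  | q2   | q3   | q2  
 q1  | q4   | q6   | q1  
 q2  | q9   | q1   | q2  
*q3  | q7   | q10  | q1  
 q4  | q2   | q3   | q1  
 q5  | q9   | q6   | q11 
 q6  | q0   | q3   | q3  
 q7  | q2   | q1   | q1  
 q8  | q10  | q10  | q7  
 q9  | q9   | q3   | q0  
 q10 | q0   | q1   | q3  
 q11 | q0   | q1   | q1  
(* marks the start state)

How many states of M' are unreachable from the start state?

3

Starting at q3 and following transitions, the reachable set is {q0, q1, q2, q3, q4, q6, q7, q9, q10}. That leaves q5, q8, q11 unreachable — 3 in total.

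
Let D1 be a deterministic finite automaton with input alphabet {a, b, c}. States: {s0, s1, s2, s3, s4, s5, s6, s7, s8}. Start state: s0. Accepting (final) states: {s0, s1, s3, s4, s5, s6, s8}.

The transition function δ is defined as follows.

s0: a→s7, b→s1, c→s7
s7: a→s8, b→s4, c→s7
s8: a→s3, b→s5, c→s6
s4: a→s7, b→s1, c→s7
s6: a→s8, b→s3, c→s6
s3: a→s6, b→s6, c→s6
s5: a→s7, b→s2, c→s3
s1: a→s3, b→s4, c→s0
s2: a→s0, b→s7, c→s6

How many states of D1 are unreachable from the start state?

Every one of the 9 states is reachable from s0.

0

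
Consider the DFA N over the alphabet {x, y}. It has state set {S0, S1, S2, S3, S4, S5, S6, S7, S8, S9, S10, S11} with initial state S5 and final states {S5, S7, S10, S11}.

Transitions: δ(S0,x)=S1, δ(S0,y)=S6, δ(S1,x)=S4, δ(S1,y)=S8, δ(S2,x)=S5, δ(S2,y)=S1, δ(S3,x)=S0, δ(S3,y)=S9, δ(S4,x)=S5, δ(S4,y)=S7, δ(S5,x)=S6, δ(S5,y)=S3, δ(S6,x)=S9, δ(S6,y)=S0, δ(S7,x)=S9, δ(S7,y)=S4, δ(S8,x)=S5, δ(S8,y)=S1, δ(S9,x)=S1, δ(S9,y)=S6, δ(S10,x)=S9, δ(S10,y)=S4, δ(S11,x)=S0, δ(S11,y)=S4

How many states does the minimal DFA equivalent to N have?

First remove the unreachable states {S2,S10,S11}; 9 states remain.
Start with accepting vs non-accepting: {S5,S7} | {S0,S1,S3,S4,S6,S8,S9}.
Refine {S0,S1,S3,S4,S6,S8,S9} on symbol x: members go to different blocks, giving {S0,S1,S3,S6,S9} and {S4,S8}.
Split {S5,S7} by δ(·,y) → {S5} and {S7}.
Refine {S0,S1,S3,S6,S9} on symbol x: members go to different blocks, giving {S0,S3,S6,S9} and {S1}.
On input x, block {S0,S3,S6,S9} splits into {S0,S9} and {S3,S6}.
On input y, block {S4,S8} splits into {S4} and {S8}.
Stable partition: {S5} | {S0,S9} | {S4} | {S7} | {S1} | {S3,S6} | {S8} — 7 equivalence classes.

7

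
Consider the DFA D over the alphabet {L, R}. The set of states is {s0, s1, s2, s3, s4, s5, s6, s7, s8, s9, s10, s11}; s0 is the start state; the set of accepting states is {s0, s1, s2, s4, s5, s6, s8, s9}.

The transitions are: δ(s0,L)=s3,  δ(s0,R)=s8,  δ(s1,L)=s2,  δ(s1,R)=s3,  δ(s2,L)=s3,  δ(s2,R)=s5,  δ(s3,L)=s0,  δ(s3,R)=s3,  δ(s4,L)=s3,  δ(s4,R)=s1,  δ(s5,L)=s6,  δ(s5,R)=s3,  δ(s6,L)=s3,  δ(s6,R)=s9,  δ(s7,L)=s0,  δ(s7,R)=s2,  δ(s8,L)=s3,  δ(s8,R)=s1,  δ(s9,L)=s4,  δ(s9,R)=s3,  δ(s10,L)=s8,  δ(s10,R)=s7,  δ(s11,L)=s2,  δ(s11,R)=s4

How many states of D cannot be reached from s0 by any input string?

Starting at s0 and following transitions, the reachable set is {s0, s1, s2, s3, s4, s5, s6, s8, s9}. That leaves s7, s10, s11 unreachable — 3 in total.

3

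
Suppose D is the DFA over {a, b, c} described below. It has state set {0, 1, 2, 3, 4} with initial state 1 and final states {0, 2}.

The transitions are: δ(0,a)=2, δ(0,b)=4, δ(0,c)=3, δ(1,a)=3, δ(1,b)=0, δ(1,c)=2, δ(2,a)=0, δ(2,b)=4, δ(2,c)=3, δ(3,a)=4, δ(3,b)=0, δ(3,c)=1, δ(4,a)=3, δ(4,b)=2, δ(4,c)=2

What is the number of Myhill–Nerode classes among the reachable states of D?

3

All states are reachable from the start state.
Start with accepting vs non-accepting: {0,2} | {1,3,4}.
On input c, block {1,3,4} splits into {1,4} and {3}.
Stable partition: {0,2} | {1,4} | {3} — 3 equivalence classes.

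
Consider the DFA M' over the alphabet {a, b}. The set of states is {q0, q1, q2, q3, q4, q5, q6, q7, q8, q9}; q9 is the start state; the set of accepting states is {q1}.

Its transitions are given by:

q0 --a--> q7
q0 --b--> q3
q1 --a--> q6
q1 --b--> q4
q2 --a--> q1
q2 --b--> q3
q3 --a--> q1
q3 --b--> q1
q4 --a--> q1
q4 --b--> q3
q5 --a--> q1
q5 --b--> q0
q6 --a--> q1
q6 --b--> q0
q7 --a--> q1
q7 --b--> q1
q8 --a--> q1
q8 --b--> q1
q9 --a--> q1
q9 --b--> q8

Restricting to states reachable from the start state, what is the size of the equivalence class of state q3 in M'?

3

First remove the unreachable states {q2,q5}; 8 states remain.
Start with accepting vs non-accepting: {q1} | {q0,q3,q4,q6,q7,q8,q9}.
On input a, block {q0,q3,q4,q6,q7,q8,q9} splits into {q3,q4,q6,q7,q8,q9} and {q0}.
Split {q3,q4,q6,q7,q8,q9} by δ(·,b) → {q3,q7,q8} and {q4,q9} and {q6}.
Stable partition: {q1} | {q3,q7,q8} | {q0} | {q4,q9} | {q6} — 5 equivalence classes.
The equivalence class containing q3 is {q3,q7,q8}, of size 3.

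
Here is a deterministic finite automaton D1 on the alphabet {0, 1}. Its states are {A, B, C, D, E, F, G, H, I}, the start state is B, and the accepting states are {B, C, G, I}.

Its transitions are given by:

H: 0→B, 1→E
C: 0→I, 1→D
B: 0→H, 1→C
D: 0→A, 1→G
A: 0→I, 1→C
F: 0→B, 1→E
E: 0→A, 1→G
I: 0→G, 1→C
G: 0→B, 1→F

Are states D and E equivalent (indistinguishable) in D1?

Yes

Start with accepting vs non-accepting: {B,C,G,I} | {A,D,E,F,H}.
Split {B,C,G,I} by δ(·,0) → {C,G,I} and {B}.
Split {C,G,I} by δ(·,0) → {C,I} and {G}.
Split {C,I} by δ(·,0) → {C} and {I}.
Split {A,D,E,F,H} by δ(·,0) → {D,E} and {F,H} and {A}.
No further refinement is possible. Final partition (7 blocks): {C} | {D,E} | {B} | {G} | {I} | {F,H} | {A}.
D and E lie in the same block of the stable partition, so they are equivalent — no string distinguishes them.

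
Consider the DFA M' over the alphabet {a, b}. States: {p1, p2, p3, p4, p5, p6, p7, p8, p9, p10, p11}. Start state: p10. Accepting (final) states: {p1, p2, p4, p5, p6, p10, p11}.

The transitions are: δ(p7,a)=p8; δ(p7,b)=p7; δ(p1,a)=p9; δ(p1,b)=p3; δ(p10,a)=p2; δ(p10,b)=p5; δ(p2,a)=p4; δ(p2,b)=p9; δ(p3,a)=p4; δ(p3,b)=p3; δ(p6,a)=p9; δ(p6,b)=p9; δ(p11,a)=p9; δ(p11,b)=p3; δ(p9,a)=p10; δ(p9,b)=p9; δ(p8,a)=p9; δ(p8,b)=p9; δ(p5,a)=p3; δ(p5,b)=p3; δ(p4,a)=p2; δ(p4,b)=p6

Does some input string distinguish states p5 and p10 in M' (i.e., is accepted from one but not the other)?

Reachable states from the start: {p2,p3,p4,p5,p6,p9,p10}. Unreachable: {p1,p7,p8,p11} — drop them.
Start with accepting vs non-accepting: {p2,p4,p5,p6,p10} | {p3,p9}.
Refine {p2,p4,p5,p6,p10} on symbol a: members go to different blocks, giving {p2,p4,p10} and {p5,p6}.
On input b, block {p2,p4,p10} splits into {p4,p10} and {p2}.
No further refinement is possible. Final partition (4 blocks): {p4,p10} | {p3,p9} | {p5,p6} | {p2}.
p5 and p10 end up in different blocks, so they are distinguishable. For instance, the string 'a' is accepted from only p10.

Yes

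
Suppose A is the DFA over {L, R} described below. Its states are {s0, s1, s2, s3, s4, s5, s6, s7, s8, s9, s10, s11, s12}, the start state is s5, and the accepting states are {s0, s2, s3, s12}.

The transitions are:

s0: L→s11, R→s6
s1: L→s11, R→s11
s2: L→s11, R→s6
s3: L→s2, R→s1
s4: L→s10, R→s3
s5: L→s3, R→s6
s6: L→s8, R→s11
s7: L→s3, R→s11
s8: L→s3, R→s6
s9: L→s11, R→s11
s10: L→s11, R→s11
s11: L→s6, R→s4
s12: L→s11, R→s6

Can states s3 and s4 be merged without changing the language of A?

Reachable states from the start: {s1,s2,s3,s4,s5,s6,s8,s10,s11}. Unreachable: {s0,s7,s9,s12} — drop them.
Start with accepting vs non-accepting: {s2,s3} | {s1,s4,s5,s6,s8,s10,s11}.
Refine {s2,s3} on symbol L: members go to different blocks, giving {s2} and {s3}.
Refine {s1,s4,s5,s6,s8,s10,s11} on symbol L: members go to different blocks, giving {s1,s4,s6,s10,s11} and {s5,s8}.
On input L, block {s1,s4,s6,s10,s11} splits into {s1,s4,s10,s11} and {s6}.
Split {s1,s4,s10,s11} by δ(·,L) → {s1,s4,s10} and {s11}.
Split {s1,s4,s10} by δ(·,L) → {s1,s10} and {s4}.
The partition is now stable with 7 blocks: {s2} | {s1,s10} | {s3} | {s5,s8} | {s6} | {s11} | {s4}.
s3 and s4 end up in different blocks, so they are distinguishable. For instance, the string 'ε' is accepted from only s3.

No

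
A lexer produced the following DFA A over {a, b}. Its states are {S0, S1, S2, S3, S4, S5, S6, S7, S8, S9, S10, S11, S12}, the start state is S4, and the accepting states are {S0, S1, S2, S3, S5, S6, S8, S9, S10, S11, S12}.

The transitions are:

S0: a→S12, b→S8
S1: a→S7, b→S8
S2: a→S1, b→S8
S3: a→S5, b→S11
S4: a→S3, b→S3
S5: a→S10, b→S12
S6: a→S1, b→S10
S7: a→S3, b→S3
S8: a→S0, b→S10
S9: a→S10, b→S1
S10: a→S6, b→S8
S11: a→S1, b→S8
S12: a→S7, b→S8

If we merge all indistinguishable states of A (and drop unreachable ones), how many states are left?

6

Reachable states from the start: {S0,S1,S3,S4,S5,S6,S7,S8,S10,S11,S12}. Unreachable: {S2,S9} — drop them.
Initial partition by acceptance: {S0,S1,S3,S5,S6,S8,S10,S11,S12} | {S4,S7}.
Split {S0,S1,S3,S5,S6,S8,S10,S11,S12} by δ(·,a) → {S0,S3,S5,S6,S8,S10,S11} and {S1,S12}.
Refine {S0,S3,S5,S6,S8,S10,S11} on symbol a: members go to different blocks, giving {S3,S5,S8,S10} and {S0,S6,S11}.
Split {S3,S5,S8,S10} by δ(·,a) → {S3,S5} and {S8,S10}.
Refine {S3,S5} on symbol a: members go to different blocks, giving {S3} and {S5}.
No further refinement is possible. Final partition (6 blocks): {S3} | {S4,S7} | {S1,S12} | {S0,S6,S11} | {S8,S10} | {S5}.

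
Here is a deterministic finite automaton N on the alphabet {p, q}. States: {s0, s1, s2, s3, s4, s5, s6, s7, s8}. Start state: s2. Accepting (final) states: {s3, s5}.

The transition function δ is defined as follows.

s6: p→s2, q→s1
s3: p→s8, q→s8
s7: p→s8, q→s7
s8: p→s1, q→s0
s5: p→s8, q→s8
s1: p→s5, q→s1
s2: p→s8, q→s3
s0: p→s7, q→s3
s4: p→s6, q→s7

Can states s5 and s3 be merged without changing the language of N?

Yes

First remove the unreachable states {s4,s6}; 7 states remain.
Initial partition by acceptance: {s3,s5} | {s0,s1,s2,s7,s8}.
On input p, block {s0,s1,s2,s7,s8} splits into {s0,s2,s7,s8} and {s1}.
On input p, block {s0,s2,s7,s8} splits into {s0,s2,s7} and {s8}.
Refine {s0,s2,s7} on symbol p: members go to different blocks, giving {s2,s7} and {s0}.
Split {s2,s7} by δ(·,q) → {s2} and {s7}.
No further refinement is possible. Final partition (6 blocks): {s3,s5} | {s2} | {s1} | {s8} | {s0} | {s7}.
s5 and s3 lie in the same block of the stable partition, so they are equivalent — no string distinguishes them.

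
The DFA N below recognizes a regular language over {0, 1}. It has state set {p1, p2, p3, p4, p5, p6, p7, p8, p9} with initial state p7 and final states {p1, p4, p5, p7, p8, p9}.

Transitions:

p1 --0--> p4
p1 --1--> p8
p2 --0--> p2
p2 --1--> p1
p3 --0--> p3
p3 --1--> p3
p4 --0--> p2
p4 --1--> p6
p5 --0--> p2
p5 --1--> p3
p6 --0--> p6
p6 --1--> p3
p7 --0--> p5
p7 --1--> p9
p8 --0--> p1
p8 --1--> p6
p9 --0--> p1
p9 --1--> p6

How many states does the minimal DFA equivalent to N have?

Start with accepting vs non-accepting: {p1,p4,p5,p7,p8,p9} | {p2,p3,p6}.
On input 0, block {p1,p4,p5,p7,p8,p9} splits into {p1,p7,p8,p9} and {p4,p5}.
Refine {p1,p7,p8,p9} on symbol 0: members go to different blocks, giving {p1,p7} and {p8,p9}.
Split {p2,p3,p6} by δ(·,1) → {p3,p6} and {p2}.
Stable partition: {p1,p7} | {p3,p6} | {p4,p5} | {p8,p9} | {p2} — 5 equivalence classes.

5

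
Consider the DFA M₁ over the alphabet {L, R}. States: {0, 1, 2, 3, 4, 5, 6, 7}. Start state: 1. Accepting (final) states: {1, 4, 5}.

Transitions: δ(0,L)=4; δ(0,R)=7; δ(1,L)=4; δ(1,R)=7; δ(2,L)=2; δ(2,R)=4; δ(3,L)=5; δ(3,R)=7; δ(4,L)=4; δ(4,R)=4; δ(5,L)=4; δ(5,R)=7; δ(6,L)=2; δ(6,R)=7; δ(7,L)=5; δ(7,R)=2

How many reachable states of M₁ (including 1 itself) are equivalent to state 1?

First remove the unreachable states {0,3,6}; 5 states remain.
Initial partition by acceptance: {1,4,5} | {2,7}.
On input R, block {1,4,5} splits into {1,5} and {4}.
On input L, block {2,7} splits into {2} and {7}.
Stable partition: {1,5} | {2} | {4} | {7} — 4 equivalence classes.
The equivalence class containing 1 is {1,5}, of size 2.

2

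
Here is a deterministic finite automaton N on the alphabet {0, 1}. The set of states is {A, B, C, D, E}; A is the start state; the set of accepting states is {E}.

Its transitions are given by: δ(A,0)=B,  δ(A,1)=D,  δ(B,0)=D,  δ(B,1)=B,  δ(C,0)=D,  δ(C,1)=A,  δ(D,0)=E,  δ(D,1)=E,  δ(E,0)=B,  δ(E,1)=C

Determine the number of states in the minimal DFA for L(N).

5

P0 = {E} | {A,B,C,D}.
On input 0, block {A,B,C,D} splits into {A,B,C} and {D}.
Split {A,B,C} by δ(·,0) → {B,C} and {A}.
Split {B,C} by δ(·,1) → {B} and {C}.
No further refinement is possible. Final partition (5 blocks): {E} | {B} | {D} | {A} | {C}.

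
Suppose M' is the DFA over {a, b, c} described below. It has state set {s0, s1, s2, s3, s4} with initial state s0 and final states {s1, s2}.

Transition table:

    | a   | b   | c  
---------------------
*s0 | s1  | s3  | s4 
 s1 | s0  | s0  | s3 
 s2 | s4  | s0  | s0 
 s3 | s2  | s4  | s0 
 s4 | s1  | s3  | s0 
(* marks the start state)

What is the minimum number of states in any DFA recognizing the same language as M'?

P0 = {s1,s2} | {s0,s3,s4}.
No further refinement is possible. Final partition (2 blocks): {s1,s2} | {s0,s3,s4}.

2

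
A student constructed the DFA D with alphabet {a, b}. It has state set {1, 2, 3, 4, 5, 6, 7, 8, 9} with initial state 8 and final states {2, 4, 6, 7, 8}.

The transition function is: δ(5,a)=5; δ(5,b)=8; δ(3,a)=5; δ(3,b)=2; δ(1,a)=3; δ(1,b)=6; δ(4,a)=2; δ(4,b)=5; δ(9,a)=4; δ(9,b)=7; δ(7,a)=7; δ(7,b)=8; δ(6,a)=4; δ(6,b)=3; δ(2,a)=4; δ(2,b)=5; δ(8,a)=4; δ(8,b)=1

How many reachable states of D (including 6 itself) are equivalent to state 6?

4

First remove the unreachable states {7,9}; 7 states remain.
Initial partition by acceptance: {2,4,6,8} | {1,3,5}.
Stable partition: {2,4,6,8} | {1,3,5} — 2 equivalence classes.
The equivalence class containing 6 is {2,4,6,8}, of size 4.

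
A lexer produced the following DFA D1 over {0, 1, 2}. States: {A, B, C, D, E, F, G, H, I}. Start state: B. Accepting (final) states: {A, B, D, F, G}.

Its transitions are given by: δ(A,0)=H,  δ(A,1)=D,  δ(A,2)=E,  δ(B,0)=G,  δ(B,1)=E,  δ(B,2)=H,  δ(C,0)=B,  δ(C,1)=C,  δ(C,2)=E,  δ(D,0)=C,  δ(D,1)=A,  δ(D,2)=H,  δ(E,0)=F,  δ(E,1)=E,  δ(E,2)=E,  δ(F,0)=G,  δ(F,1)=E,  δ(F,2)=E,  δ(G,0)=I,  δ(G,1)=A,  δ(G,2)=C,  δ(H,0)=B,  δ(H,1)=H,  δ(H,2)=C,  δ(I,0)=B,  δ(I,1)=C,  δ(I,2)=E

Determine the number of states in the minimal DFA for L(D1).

3

All states are reachable from the start state.
Initial partition by acceptance: {A,B,D,F,G} | {C,E,H,I}.
On input 0, block {A,B,D,F,G} splits into {A,D,G} and {B,F}.
The partition is now stable with 3 blocks: {A,D,G} | {C,E,H,I} | {B,F}.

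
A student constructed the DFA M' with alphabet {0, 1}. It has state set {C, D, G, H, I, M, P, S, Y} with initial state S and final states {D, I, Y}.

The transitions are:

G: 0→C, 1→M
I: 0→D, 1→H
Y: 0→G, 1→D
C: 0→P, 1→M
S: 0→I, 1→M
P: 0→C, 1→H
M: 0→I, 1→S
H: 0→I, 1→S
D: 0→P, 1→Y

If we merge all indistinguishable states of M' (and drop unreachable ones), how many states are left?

All states are reachable from the start state.
Initial partition by acceptance: {D,I,Y} | {C,G,H,M,P,S}.
Split {D,I,Y} by δ(·,0) → {D,Y} and {I}.
On input 0, block {C,G,H,M,P,S} splits into {C,G,P} and {H,M,S}.
Stable partition: {D,Y} | {C,G,P} | {I} | {H,M,S} — 4 equivalence classes.

4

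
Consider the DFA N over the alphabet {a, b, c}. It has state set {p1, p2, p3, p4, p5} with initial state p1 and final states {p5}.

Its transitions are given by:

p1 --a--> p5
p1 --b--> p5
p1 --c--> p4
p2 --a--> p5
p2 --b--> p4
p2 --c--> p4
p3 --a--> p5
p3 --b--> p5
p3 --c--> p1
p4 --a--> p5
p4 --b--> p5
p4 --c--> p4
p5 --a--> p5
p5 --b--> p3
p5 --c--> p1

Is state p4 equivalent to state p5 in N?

States {p2} cannot be reached from the start state, so discard them.
Initial partition by acceptance: {p5} | {p1,p3,p4}.
No further refinement is possible. Final partition (2 blocks): {p5} | {p1,p3,p4}.
p4 and p5 end up in different blocks, so they are distinguishable. For instance, the string 'ε' is accepted from only p5.

No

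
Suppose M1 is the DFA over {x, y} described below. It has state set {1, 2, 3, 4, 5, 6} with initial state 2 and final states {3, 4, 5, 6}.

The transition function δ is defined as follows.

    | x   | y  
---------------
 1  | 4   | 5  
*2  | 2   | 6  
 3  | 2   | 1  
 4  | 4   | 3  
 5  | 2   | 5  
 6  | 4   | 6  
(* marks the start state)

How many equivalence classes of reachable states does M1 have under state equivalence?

6

All states are reachable from the start state.
Start with accepting vs non-accepting: {3,4,5,6} | {1,2}.
On input x, block {3,4,5,6} splits into {3,5} and {4,6}.
Split {3,5} by δ(·,y) → {3} and {5}.
On input x, block {1,2} splits into {1} and {2}.
Split {4,6} by δ(·,y) → {4} and {6}.
The partition is now stable with 6 blocks: {3} | {1} | {4} | {5} | {2} | {6}.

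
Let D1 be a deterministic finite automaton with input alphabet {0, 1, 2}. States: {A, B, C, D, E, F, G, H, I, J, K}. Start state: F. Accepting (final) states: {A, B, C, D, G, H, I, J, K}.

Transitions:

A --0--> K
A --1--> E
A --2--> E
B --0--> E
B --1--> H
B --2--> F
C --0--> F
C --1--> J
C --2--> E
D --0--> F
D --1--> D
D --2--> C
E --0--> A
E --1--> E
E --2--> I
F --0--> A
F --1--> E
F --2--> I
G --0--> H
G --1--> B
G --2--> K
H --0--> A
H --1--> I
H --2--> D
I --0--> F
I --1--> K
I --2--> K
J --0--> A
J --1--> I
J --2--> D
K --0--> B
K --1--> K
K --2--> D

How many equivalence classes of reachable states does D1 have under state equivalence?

Reachable states from the start: {A,B,C,D,E,F,H,I,J,K}. Unreachable: {G} — drop them.
Start with accepting vs non-accepting: {A,B,C,D,H,I,J,K} | {E,F}.
Refine {A,B,C,D,H,I,J,K} on symbol 0: members go to different blocks, giving {A,H,J,K} and {B,C,D,I}.
Split {A,H,J,K} by δ(·,0) → {A,H,J} and {K}.
Split {A,H,J} by δ(·,0) → {H,J} and {A}.
On input 1, block {B,C,D,I} splits into {B,C} and {D} and {I}.
Stable partition: {H,J} | {E,F} | {B,C} | {K} | {A} | {D} | {I} — 7 equivalence classes.

7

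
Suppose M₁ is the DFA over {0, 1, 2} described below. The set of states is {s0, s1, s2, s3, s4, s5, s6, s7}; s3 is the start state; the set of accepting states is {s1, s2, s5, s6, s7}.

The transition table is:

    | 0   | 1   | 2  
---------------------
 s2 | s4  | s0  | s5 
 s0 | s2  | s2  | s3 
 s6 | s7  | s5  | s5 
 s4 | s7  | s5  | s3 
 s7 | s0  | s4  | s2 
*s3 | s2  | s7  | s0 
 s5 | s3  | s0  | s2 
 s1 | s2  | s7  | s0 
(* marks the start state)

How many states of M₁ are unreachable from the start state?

2

No path from s3 leads to s1, s6; the other 6 states are all reachable.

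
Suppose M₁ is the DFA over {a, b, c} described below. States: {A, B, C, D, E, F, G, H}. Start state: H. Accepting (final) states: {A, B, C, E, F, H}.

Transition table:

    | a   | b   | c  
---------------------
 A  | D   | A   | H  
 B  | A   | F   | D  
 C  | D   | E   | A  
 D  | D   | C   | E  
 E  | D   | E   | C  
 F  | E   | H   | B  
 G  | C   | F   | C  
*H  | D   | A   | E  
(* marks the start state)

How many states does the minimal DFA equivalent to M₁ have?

Reachable states from the start: {A,C,D,E,H}. Unreachable: {B,F,G} — drop them.
P0 = {A,C,E,H} | {D}.
The partition is now stable with 2 blocks: {A,C,E,H} | {D}.

2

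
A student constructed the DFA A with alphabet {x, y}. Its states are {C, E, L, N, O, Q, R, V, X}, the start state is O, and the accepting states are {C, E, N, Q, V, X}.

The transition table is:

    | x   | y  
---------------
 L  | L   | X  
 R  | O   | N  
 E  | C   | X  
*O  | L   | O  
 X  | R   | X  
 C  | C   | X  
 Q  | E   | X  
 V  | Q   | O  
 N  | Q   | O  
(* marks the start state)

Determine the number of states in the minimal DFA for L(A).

Reachable states from the start: {C,E,L,N,O,Q,R,X}. Unreachable: {V} — drop them.
Start with accepting vs non-accepting: {C,E,N,Q,X} | {L,O,R}.
On input x, block {C,E,N,Q,X} splits into {C,E,N,Q} and {X}.
Split {C,E,N,Q} by δ(·,y) → {C,E,Q} and {N}.
Split {L,O,R} by δ(·,y) → {R} and {L} and {O}.
No further refinement is possible. Final partition (6 blocks): {C,E,Q} | {R} | {X} | {N} | {L} | {O}.

6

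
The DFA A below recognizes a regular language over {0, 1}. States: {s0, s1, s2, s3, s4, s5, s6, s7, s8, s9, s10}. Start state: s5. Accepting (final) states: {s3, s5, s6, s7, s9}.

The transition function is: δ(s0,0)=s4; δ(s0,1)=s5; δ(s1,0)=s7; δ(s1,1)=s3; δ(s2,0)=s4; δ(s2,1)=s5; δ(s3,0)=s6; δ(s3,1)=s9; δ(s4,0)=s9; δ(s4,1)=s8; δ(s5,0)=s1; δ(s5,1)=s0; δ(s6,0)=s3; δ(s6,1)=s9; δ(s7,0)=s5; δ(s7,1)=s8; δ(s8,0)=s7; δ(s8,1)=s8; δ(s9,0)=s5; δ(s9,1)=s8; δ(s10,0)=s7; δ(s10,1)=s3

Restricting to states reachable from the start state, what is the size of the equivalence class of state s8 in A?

Reachable states from the start: {s0,s1,s3,s4,s5,s6,s7,s8,s9}. Unreachable: {s2,s10} — drop them.
Start with accepting vs non-accepting: {s3,s5,s6,s7,s9} | {s0,s1,s4,s8}.
Split {s3,s5,s6,s7,s9} by δ(·,0) → {s3,s6,s7,s9} and {s5}.
Split {s3,s6,s7,s9} by δ(·,0) → {s3,s6} and {s7,s9}.
Refine {s0,s1,s4,s8} on symbol 0: members go to different blocks, giving {s1,s4,s8} and {s0}.
Refine {s1,s4,s8} on symbol 1: members go to different blocks, giving {s4,s8} and {s1}.
The partition is now stable with 6 blocks: {s3,s6} | {s4,s8} | {s5} | {s7,s9} | {s0} | {s1}.
The equivalence class containing s8 is {s4,s8}, of size 2.

2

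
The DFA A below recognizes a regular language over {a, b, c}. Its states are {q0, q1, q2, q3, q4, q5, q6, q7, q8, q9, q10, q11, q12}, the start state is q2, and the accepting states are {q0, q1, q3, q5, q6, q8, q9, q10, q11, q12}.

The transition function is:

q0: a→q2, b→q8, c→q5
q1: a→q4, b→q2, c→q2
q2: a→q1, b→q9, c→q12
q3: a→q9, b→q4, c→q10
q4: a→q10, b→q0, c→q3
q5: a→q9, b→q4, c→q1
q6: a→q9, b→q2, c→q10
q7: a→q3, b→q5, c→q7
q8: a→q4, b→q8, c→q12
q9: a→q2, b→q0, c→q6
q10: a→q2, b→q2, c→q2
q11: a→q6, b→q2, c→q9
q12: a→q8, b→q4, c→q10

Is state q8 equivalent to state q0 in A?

States {q7,q11} cannot be reached from the start state, so discard them.
Initial partition by acceptance: {q0,q1,q3,q5,q6,q8,q9,q10,q12} | {q2,q4}.
Refine {q0,q1,q3,q5,q6,q8,q9,q10,q12} on symbol a: members go to different blocks, giving {q0,q1,q8,q9,q10} and {q3,q5,q6,q12}.
Split {q0,q1,q8,q9,q10} by δ(·,b) → {q0,q8,q9} and {q1,q10}.
The partition is now stable with 4 blocks: {q0,q8,q9} | {q2,q4} | {q3,q5,q6,q12} | {q1,q10}.
q8 and q0 lie in the same block of the stable partition, so they are equivalent — no string distinguishes them.

Yes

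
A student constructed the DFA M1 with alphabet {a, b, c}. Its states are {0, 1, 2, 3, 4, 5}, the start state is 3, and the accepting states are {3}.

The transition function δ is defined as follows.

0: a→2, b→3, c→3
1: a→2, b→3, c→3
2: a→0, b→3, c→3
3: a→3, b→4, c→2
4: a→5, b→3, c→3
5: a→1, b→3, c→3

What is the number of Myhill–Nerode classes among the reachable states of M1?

Every state is reachable, so we keep all 6.
Start with accepting vs non-accepting: {3} | {0,1,2,4,5}.
The partition is now stable with 2 blocks: {3} | {0,1,2,4,5}.

2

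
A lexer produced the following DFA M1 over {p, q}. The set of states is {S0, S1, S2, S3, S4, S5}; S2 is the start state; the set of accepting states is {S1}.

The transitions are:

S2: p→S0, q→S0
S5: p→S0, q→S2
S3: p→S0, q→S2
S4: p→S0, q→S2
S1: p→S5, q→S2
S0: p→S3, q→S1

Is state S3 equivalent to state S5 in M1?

Yes

First remove the unreachable states {S4}; 5 states remain.
P0 = {S1} | {S0,S2,S3,S5}.
Split {S0,S2,S3,S5} by δ(·,q) → {S2,S3,S5} and {S0}.
On input q, block {S2,S3,S5} splits into {S3,S5} and {S2}.
No further refinement is possible. Final partition (4 blocks): {S1} | {S3,S5} | {S0} | {S2}.
S3 and S5 lie in the same block of the stable partition, so they are equivalent — no string distinguishes them.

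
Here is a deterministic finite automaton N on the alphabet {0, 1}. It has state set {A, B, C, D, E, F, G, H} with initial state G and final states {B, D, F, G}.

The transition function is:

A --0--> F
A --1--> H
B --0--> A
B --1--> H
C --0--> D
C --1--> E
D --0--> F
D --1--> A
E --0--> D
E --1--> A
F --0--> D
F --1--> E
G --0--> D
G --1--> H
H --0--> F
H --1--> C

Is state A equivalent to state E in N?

Reachable states from the start: {A,C,D,E,F,G,H}. Unreachable: {B} — drop them.
Initial partition by acceptance: {D,F,G} | {A,C,E,H}.
No further refinement is possible. Final partition (2 blocks): {D,F,G} | {A,C,E,H}.
A and E lie in the same block of the stable partition, so they are equivalent — no string distinguishes them.

Yes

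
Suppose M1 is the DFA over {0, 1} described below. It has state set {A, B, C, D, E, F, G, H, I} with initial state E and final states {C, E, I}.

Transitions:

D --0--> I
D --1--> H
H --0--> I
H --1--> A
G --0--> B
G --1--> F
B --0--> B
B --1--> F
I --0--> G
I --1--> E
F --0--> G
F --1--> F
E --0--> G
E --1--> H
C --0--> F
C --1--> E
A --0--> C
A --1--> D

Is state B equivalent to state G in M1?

Yes

Every state is reachable, so we keep all 9.
P0 = {C,E,I} | {A,B,D,F,G,H}.
Refine {C,E,I} on symbol 1: members go to different blocks, giving {C,I} and {E}.
On input 0, block {A,B,D,F,G,H} splits into {A,D,H} and {B,F,G}.
No further refinement is possible. Final partition (4 blocks): {C,I} | {A,D,H} | {E} | {B,F,G}.
B and G lie in the same block of the stable partition, so they are equivalent — no string distinguishes them.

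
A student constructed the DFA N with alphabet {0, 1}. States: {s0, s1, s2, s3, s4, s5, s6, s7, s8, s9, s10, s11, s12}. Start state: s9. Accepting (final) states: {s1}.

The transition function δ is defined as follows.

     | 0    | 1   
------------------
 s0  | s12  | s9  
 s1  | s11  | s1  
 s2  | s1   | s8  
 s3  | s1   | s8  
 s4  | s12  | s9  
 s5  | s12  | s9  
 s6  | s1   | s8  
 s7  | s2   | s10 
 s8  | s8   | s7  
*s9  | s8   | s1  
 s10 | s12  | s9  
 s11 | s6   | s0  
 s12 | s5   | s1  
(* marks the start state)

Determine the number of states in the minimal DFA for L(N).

First remove the unreachable states {s3,s4}; 11 states remain.
Start with accepting vs non-accepting: {s1} | {s0,s2,s5,s6,s7,s8,s9,s10,s11,s12}.
Split {s0,s2,s5,s6,s7,s8,s9,s10,s11,s12} by δ(·,0) → {s0,s5,s7,s8,s9,s10,s11,s12} and {s2,s6}.
On input 0, block {s0,s5,s7,s8,s9,s10,s11,s12} splits into {s0,s5,s8,s9,s10,s12} and {s7,s11}.
On input 1, block {s0,s5,s8,s9,s10,s12} splits into {s0,s5,s10} and {s9,s12} and {s8}.
Refine {s9,s12} on symbol 0: members go to different blocks, giving {s9} and {s12}.
No further refinement is possible. Final partition (7 blocks): {s1} | {s0,s5,s10} | {s2,s6} | {s7,s11} | {s9} | {s8} | {s12}.

7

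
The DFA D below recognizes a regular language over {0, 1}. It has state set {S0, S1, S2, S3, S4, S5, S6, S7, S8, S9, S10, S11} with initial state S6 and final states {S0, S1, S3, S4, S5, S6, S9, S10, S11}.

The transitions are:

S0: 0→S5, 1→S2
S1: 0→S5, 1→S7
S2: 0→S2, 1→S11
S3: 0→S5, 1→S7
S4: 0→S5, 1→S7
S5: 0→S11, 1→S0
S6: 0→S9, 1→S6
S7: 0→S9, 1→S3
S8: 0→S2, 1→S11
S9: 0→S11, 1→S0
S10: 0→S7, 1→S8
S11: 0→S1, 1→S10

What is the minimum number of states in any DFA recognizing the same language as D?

First remove the unreachable states {S4}; 11 states remain.
Initial partition by acceptance: {S0,S1,S3,S5,S6,S9,S10,S11} | {S2,S7,S8}.
Refine {S0,S1,S3,S5,S6,S9,S10,S11} on symbol 0: members go to different blocks, giving {S0,S1,S3,S5,S6,S9,S11} and {S10}.
Refine {S0,S1,S3,S5,S6,S9,S11} on symbol 1: members go to different blocks, giving {S0,S1,S3} and {S5,S6,S9} and {S11}.
Split {S2,S7,S8} by δ(·,0) → {S2,S8} and {S7}.
On input 1, block {S0,S1,S3} splits into {S1,S3} and {S0}.
On input 0, block {S5,S6,S9} splits into {S5,S9} and {S6}.
Stable partition: {S1,S3} | {S2,S8} | {S10} | {S5,S9} | {S11} | {S7} | {S0} | {S6} — 8 equivalence classes.

8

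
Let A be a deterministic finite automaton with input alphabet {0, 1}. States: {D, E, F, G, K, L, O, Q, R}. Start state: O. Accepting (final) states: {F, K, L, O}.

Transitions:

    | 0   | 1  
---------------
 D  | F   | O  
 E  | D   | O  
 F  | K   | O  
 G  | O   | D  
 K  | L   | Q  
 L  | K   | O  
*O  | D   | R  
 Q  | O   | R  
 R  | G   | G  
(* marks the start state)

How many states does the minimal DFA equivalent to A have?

7

First remove the unreachable states {E}; 8 states remain.
Initial partition by acceptance: {F,K,L,O} | {D,G,Q,R}.
Split {F,K,L,O} by δ(·,0) → {F,K,L} and {O}.
On input 1, block {F,K,L} splits into {F,L} and {K}.
Refine {D,G,Q,R} on symbol 0: members go to different blocks, giving {G,Q} and {D} and {R}.
Refine {G,Q} on symbol 1: members go to different blocks, giving {G} and {Q}.
Stable partition: {F,L} | {G} | {O} | {K} | {D} | {R} | {Q} — 7 equivalence classes.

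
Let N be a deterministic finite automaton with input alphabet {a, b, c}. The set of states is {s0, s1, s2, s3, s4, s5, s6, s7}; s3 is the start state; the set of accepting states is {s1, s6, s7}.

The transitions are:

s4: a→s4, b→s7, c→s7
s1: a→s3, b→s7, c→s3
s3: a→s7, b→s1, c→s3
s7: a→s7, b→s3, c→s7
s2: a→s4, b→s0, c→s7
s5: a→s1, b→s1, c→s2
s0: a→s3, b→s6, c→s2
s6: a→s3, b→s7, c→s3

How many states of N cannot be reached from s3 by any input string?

Starting at s3 and following transitions, the reachable set is {s1, s3, s7}. That leaves s0, s2, s4, s5, s6 unreachable — 5 in total.

5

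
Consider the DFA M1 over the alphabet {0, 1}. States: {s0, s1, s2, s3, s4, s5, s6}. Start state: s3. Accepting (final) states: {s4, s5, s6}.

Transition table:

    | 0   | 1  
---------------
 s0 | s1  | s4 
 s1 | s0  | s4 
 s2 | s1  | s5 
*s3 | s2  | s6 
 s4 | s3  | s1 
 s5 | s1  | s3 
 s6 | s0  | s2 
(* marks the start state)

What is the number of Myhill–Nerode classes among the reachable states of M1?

2

Every state is reachable, so we keep all 7.
Start with accepting vs non-accepting: {s4,s5,s6} | {s0,s1,s2,s3}.
Stable partition: {s4,s5,s6} | {s0,s1,s2,s3} — 2 equivalence classes.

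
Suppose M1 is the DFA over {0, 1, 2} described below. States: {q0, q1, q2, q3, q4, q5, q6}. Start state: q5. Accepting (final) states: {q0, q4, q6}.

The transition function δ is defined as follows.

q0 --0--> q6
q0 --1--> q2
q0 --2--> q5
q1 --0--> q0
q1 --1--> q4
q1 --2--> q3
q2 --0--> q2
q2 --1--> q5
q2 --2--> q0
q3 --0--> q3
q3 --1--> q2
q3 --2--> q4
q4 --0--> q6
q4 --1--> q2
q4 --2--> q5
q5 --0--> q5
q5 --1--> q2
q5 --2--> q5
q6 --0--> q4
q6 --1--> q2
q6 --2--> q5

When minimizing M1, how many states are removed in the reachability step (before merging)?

2

No path from q5 leads to q1, q3; the other 5 states are all reachable.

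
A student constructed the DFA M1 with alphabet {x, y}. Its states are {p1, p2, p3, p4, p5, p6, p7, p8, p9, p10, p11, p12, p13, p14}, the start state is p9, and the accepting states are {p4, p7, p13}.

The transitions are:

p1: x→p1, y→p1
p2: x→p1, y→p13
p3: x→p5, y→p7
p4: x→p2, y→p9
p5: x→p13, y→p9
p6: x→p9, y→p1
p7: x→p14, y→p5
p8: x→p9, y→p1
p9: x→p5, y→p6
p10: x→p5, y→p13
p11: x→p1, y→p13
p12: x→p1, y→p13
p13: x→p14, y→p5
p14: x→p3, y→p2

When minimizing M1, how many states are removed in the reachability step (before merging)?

5

BFS from p9 reaches {p1, p2, p3, p5, p6, p7, p9, p13, p14}; the 5 state(s) p4, p8, p10, p11, p12 are never visited.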